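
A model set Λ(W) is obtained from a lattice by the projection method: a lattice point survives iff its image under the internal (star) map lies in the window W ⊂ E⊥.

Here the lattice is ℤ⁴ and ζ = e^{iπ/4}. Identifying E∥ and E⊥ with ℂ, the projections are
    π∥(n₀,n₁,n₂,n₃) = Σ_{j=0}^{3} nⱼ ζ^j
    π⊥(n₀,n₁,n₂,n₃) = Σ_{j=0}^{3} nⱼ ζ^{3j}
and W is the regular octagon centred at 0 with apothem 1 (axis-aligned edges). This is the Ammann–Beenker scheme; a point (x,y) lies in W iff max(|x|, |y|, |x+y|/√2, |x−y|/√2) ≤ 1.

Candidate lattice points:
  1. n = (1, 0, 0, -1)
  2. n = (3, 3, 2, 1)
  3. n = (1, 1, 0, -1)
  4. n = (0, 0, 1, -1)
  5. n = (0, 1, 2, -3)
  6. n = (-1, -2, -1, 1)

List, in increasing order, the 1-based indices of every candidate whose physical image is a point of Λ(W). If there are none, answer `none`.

With ζ = e^{iπ/4} the internal vectors are ζ^0,ζ^3,ζ^6,ζ^9.
candidate 1: n = (1, 0, 0, -1) → π⊥ ≈ (+0.292893, -0.707107); max(|x|,|y|,|x±y|/√2) = 0.707107 ≤ 1 ⇒ ∈ W
candidate 2: n = (3, 3, 2, 1) → π⊥ ≈ (+1.585786, +0.828427); max(|x|,|y|,|x±y|/√2) = 1.707107 > 1 ⇒ ∉ W
candidate 3: n = (1, 1, 0, -1) → π⊥ ≈ (-0.414214, +0.000000); max(|x|,|y|,|x±y|/√2) = 0.414214 ≤ 1 ⇒ ∈ W
candidate 4: n = (0, 0, 1, -1) → π⊥ ≈ (-0.707107, -1.707107); max(|x|,|y|,|x±y|/√2) = 1.707107 > 1 ⇒ ∉ W
candidate 5: n = (0, 1, 2, -3) → π⊥ ≈ (-2.828427, -3.414214); max(|x|,|y|,|x±y|/√2) = 4.414214 > 1 ⇒ ∉ W
candidate 6: n = (-1, -2, -1, 1) → π⊥ ≈ (+1.121320, +0.292893); max(|x|,|y|,|x±y|/√2) = 1.121320 > 1 ⇒ ∉ W

1, 3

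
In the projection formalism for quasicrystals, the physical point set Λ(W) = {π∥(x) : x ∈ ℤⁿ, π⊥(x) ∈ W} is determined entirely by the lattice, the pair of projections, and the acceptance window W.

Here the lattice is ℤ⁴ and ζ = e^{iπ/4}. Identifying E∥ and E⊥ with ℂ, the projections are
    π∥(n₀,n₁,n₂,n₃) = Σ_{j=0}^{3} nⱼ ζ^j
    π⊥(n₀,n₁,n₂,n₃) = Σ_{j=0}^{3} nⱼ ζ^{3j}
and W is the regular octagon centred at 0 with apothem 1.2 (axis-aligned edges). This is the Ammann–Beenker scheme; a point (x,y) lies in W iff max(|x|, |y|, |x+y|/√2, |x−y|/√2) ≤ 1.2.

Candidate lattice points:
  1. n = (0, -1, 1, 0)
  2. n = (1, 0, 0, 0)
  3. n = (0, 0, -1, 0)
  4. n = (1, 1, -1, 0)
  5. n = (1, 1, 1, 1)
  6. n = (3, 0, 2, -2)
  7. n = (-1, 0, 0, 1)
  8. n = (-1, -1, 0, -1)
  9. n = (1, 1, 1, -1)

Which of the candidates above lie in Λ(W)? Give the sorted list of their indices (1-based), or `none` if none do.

2, 3, 5, 7, 9

With ζ = e^{iπ/4} the internal vectors are ζ^0,ζ^3,ζ^6,ζ^9.
#1 (0, -1, 1, 0): internal (0.7071, -1.7071); octagon support 1.7071 vs apothem 1.2 → ∉ W
#2 (1, 0, 0, 0): internal (1.0000, 0.0000); octagon support 1.0000 vs apothem 1.2 → ∈ W
#3 (0, 0, -1, 0): internal (0.0000, 1.0000); octagon support 1.0000 vs apothem 1.2 → ∈ W
#4 (1, 1, -1, 0): internal (0.2929, 1.7071); octagon support 1.7071 vs apothem 1.2 → ∉ W
#5 (1, 1, 1, 1): internal (1.0000, 0.4142); octagon support 1.0000 vs apothem 1.2 → ∈ W
#6 (3, 0, 2, -2): internal (1.5858, -3.4142); octagon support 3.5355 vs apothem 1.2 → ∉ W
#7 (-1, 0, 0, 1): internal (-0.2929, 0.7071); octagon support 0.7071 vs apothem 1.2 → ∈ W
#8 (-1, -1, 0, -1): internal (-1.0000, -1.4142); octagon support 1.7071 vs apothem 1.2 → ∉ W
#9 (1, 1, 1, -1): internal (-0.4142, -1.0000); octagon support 1.0000 vs apothem 1.2 → ∈ W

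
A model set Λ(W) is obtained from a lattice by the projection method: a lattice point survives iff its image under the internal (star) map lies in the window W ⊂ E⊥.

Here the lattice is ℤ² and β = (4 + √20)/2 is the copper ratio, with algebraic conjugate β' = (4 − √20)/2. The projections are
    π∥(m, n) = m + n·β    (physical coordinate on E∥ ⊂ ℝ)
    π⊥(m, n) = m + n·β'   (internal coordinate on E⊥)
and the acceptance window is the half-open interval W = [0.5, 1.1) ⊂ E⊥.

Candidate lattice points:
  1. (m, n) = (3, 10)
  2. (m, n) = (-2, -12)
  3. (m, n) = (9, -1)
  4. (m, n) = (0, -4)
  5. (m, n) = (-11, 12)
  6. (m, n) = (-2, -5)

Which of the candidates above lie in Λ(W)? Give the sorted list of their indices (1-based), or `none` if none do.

Numerically β ≈ 4.23607 and β' = −1/β ≈ -0.23607.
#1 (3,10): internal coord 3 + (10)·β' = +0.63932; +0.63932 ∈ [0.5, 1.1) → IN Λ
#2 (-2,-12): internal coord -2 + (-12)·β' = +0.83282; +0.83282 ∈ [0.5, 1.1) → IN Λ
#3 (9,-1): internal coord 9 + (-1)·β' = +9.23607; +9.23607 ∉ [0.5, 1.1) → out
#4 (0,-4): internal coord 0 + (-4)·β' = +0.94427; +0.94427 ∈ [0.5, 1.1) → IN Λ
#5 (-11,12): internal coord -11 + (12)·β' = -13.83282; -13.83282 ∉ [0.5, 1.1) → out
#6 (-2,-5): internal coord -2 + (-5)·β' = -0.81966; -0.81966 ∉ [0.5, 1.1) → out

1, 2, 4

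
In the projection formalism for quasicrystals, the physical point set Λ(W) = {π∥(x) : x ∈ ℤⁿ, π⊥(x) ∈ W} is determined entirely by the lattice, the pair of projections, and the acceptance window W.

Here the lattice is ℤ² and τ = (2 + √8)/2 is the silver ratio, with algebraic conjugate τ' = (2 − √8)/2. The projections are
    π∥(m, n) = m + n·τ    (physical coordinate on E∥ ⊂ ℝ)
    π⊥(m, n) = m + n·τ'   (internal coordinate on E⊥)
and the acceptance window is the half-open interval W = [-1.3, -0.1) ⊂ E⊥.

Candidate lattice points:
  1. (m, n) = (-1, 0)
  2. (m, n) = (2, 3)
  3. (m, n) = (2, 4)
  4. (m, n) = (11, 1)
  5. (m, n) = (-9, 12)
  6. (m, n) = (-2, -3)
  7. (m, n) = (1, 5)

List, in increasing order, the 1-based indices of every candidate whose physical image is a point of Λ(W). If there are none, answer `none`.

1, 6, 7

Numerically τ ≈ 2.41421 and τ' = −1/τ ≈ -0.41421.
[1] lift (-1,0): star map gives -1.00000; window check -1.3 ≤ -1.00000 < -0.1 is true → IN Λ
[2] lift (2,3): star map gives 0.75736; window check -1.3 ≤ 0.75736 < -0.1 is false → out
[3] lift (2,4): star map gives 0.34315; window check -1.3 ≤ 0.34315 < -0.1 is false → out
[4] lift (11,1): star map gives 10.58579; window check -1.3 ≤ 10.58579 < -0.1 is false → out
[5] lift (-9,12): star map gives -13.97056; window check -1.3 ≤ -13.97056 < -0.1 is false → out
[6] lift (-2,-3): star map gives -0.75736; window check -1.3 ≤ -0.75736 < -0.1 is true → IN Λ
[7] lift (1,5): star map gives -1.07107; window check -1.3 ≤ -1.07107 < -0.1 is true → IN Λ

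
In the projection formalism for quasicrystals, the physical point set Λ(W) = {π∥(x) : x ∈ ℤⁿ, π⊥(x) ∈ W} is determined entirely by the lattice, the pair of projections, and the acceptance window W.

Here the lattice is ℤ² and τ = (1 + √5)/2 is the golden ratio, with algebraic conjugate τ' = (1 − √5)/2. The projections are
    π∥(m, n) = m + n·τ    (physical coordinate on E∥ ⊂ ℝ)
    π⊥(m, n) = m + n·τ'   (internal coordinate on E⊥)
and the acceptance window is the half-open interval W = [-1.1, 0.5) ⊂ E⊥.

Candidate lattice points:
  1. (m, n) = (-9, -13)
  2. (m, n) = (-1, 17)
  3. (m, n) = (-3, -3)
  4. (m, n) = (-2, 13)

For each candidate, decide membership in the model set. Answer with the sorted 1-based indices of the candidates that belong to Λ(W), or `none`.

τ' = (1−√5)/2 ≈ -0.618034.
[1] lift (-9,-13): star map gives -0.965558; window check -1.1 ≤ -0.965558 < 0.5 is true → IN Λ
[2] lift (-1,17): star map gives -11.506578; window check -1.1 ≤ -11.506578 < 0.5 is false → out
[3] lift (-3,-3): star map gives -1.145898; window check -1.1 ≤ -1.145898 < 0.5 is false → out
[4] lift (-2,13): star map gives -10.034442; window check -1.1 ≤ -10.034442 < 0.5 is false → out

1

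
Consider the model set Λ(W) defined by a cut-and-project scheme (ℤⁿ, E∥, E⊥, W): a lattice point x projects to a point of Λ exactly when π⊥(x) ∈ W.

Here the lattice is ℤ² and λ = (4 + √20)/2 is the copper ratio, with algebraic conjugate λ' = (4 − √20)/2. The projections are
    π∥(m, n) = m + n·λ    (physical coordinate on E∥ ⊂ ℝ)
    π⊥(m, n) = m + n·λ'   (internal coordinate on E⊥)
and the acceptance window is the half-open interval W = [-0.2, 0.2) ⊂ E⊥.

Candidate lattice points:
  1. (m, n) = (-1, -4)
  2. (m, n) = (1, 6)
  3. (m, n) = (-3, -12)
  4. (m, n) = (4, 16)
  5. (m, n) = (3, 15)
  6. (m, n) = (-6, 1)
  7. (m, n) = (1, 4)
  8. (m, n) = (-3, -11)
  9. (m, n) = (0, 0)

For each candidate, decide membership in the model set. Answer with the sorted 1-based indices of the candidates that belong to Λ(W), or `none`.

1, 3, 7, 9

Compute λ' = (4−√20)/2 = -0.236068, so π⊥(m,n) = m -0.236068·n.
#1 (-1,-4): internal coord -1 + (-4)·λ' = -0.055728; -0.055728 ∈ [-0.2, 0.2) → IN Λ
#2 (1,6): internal coord 1 + (6)·λ' = -0.416408; -0.416408 ∉ [-0.2, 0.2) → out
#3 (-3,-12): internal coord -3 + (-12)·λ' = -0.167184; -0.167184 ∈ [-0.2, 0.2) → IN Λ
#4 (4,16): internal coord 4 + (16)·λ' = +0.222912; +0.222912 ∉ [-0.2, 0.2) → out
#5 (3,15): internal coord 3 + (15)·λ' = -0.541020; -0.541020 ∉ [-0.2, 0.2) → out
#6 (-6,1): internal coord -6 + (1)·λ' = -6.236068; -6.236068 ∉ [-0.2, 0.2) → out
#7 (1,4): internal coord 1 + (4)·λ' = +0.055728; +0.055728 ∈ [-0.2, 0.2) → IN Λ
#8 (-3,-11): internal coord -3 + (-11)·λ' = -0.403252; -0.403252 ∉ [-0.2, 0.2) → out
#9 (0,0): internal coord 0 + (0)·λ' = +0.000000; +0.000000 ∈ [-0.2, 0.2) → IN Λ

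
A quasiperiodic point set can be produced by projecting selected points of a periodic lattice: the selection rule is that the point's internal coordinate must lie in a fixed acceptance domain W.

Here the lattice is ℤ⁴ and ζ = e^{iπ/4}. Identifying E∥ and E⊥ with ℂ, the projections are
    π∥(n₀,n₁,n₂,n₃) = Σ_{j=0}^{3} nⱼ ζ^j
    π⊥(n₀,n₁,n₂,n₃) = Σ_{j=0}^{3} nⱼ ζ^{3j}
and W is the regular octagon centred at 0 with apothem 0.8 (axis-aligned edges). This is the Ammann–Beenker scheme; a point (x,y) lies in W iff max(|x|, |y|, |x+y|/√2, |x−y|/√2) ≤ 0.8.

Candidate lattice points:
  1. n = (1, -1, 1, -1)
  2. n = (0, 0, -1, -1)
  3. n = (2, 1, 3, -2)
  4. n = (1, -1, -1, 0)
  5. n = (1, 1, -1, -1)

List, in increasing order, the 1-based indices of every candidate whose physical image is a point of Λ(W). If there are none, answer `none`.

π⊥(n) = n₀ + n₁ζ³ + n₂ζ⁶ + n₃ζ⁹ where ζ = e^{iπ/4}.
#1 (1, -1, 1, -1): internal (1.00000, -2.41421); octagon support 2.41421 vs apothem 0.8 → ∉ W
#2 (0, 0, -1, -1): internal (-0.70711, 0.29289); octagon support 0.70711 vs apothem 0.8 → ∈ W
#3 (2, 1, 3, -2): internal (-0.12132, -3.70711); octagon support 3.70711 vs apothem 0.8 → ∉ W
#4 (1, -1, -1, 0): internal (1.70711, 0.29289); octagon support 1.70711 vs apothem 0.8 → ∉ W
#5 (1, 1, -1, -1): internal (-0.41421, 1.00000); octagon support 1.00000 vs apothem 0.8 → ∉ W

2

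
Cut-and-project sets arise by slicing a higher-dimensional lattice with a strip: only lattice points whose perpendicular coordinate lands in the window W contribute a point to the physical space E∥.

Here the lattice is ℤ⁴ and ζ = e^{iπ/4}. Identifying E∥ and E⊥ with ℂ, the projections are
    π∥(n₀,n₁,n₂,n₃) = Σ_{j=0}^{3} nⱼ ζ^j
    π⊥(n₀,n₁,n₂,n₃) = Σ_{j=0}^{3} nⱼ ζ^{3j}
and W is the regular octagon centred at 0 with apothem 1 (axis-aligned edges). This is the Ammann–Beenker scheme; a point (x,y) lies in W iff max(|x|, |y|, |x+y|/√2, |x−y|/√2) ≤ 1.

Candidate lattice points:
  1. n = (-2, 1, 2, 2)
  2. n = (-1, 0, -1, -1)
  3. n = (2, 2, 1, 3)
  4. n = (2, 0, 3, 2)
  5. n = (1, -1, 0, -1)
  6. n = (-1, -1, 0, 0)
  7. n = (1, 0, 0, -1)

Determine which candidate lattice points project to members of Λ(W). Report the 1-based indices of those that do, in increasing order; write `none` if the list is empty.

With ζ = e^{iπ/4} the internal vectors are ζ^0,ζ^3,ζ^6,ζ^9.
candidate 1: n = (-2, 1, 2, 2) → π⊥ ≈ (-1.29289, +0.12132); max(|x|,|y|,|x±y|/√2) = 1.29289 > 1 ⇒ ∉ W
candidate 2: n = (-1, 0, -1, -1) → π⊥ ≈ (-1.70711, +0.29289); max(|x|,|y|,|x±y|/√2) = 1.70711 > 1 ⇒ ∉ W
candidate 3: n = (2, 2, 1, 3) → π⊥ ≈ (+2.70711, +2.53553); max(|x|,|y|,|x±y|/√2) = 3.70711 > 1 ⇒ ∉ W
candidate 4: n = (2, 0, 3, 2) → π⊥ ≈ (+3.41421, -1.58579); max(|x|,|y|,|x±y|/√2) = 3.53553 > 1 ⇒ ∉ W
candidate 5: n = (1, -1, 0, -1) → π⊥ ≈ (+1.00000, -1.41421); max(|x|,|y|,|x±y|/√2) = 1.70711 > 1 ⇒ ∉ W
candidate 6: n = (-1, -1, 0, 0) → π⊥ ≈ (-0.29289, -0.70711); max(|x|,|y|,|x±y|/√2) = 0.70711 ≤ 1 ⇒ ∈ W
candidate 7: n = (1, 0, 0, -1) → π⊥ ≈ (+0.29289, -0.70711); max(|x|,|y|,|x±y|/√2) = 0.70711 ≤ 1 ⇒ ∈ W

6, 7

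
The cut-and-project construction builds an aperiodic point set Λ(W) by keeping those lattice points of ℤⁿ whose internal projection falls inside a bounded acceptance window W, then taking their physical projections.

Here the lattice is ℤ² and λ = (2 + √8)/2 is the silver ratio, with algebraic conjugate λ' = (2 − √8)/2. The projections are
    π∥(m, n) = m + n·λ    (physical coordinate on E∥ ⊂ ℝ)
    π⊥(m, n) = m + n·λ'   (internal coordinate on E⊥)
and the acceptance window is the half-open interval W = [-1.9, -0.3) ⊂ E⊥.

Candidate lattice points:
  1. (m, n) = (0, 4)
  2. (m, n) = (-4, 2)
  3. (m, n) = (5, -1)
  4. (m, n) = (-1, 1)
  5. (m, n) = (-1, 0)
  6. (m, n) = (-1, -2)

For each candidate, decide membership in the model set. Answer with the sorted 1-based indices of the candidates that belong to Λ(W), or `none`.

Compute λ' = (2−√8)/2 = -0.4142, so π⊥(m,n) = m -0.4142·n.
[1] lift (0,4): star map gives -1.6569; window check -1.9 ≤ -1.6569 < -0.3 is true → IN Λ
[2] lift (-4,2): star map gives -4.8284; window check -1.9 ≤ -4.8284 < -0.3 is false → out
[3] lift (5,-1): star map gives 5.4142; window check -1.9 ≤ 5.4142 < -0.3 is false → out
[4] lift (-1,1): star map gives -1.4142; window check -1.9 ≤ -1.4142 < -0.3 is true → IN Λ
[5] lift (-1,0): star map gives -1.0000; window check -1.9 ≤ -1.0000 < -0.3 is true → IN Λ
[6] lift (-1,-2): star map gives -0.1716; window check -1.9 ≤ -0.1716 < -0.3 is false → out

1, 4, 5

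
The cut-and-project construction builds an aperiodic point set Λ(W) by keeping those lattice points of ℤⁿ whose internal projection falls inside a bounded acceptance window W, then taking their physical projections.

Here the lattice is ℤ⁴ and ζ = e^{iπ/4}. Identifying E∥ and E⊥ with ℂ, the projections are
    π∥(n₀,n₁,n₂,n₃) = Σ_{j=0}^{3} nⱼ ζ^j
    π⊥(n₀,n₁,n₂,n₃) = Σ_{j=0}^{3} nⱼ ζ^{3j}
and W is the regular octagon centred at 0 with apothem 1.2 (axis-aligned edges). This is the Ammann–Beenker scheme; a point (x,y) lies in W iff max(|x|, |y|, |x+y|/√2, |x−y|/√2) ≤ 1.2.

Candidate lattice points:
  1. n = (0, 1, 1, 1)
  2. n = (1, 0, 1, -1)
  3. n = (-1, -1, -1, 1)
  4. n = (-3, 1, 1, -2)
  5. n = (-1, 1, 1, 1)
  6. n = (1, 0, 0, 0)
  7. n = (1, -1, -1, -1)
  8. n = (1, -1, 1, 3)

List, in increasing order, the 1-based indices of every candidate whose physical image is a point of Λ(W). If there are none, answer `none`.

With ζ = e^{iπ/4} the internal vectors are ζ^0,ζ^3,ζ^6,ζ^9.
candidate 1: n = (0, 1, 1, 1) → π⊥ ≈ (+0.000000, +0.414214); max(|x|,|y|,|x±y|/√2) = 0.414214 ≤ 1.2 ⇒ ∈ W
candidate 2: n = (1, 0, 1, -1) → π⊥ ≈ (+0.292893, -1.707107); max(|x|,|y|,|x±y|/√2) = 1.707107 > 1.2 ⇒ ∉ W
candidate 3: n = (-1, -1, -1, 1) → π⊥ ≈ (+0.414214, +1.000000); max(|x|,|y|,|x±y|/√2) = 1.000000 ≤ 1.2 ⇒ ∈ W
candidate 4: n = (-3, 1, 1, -2) → π⊥ ≈ (-5.121320, -1.707107); max(|x|,|y|,|x±y|/√2) = 5.121320 > 1.2 ⇒ ∉ W
candidate 5: n = (-1, 1, 1, 1) → π⊥ ≈ (-1.000000, +0.414214); max(|x|,|y|,|x±y|/√2) = 1.000000 ≤ 1.2 ⇒ ∈ W
candidate 6: n = (1, 0, 0, 0) → π⊥ ≈ (+1.000000, +0.000000); max(|x|,|y|,|x±y|/√2) = 1.000000 ≤ 1.2 ⇒ ∈ W
candidate 7: n = (1, -1, -1, -1) → π⊥ ≈ (+1.000000, -0.414214); max(|x|,|y|,|x±y|/√2) = 1.000000 ≤ 1.2 ⇒ ∈ W
candidate 8: n = (1, -1, 1, 3) → π⊥ ≈ (+3.828427, +0.414214); max(|x|,|y|,|x±y|/√2) = 3.828427 > 1.2 ⇒ ∉ W

1, 3, 5, 6, 7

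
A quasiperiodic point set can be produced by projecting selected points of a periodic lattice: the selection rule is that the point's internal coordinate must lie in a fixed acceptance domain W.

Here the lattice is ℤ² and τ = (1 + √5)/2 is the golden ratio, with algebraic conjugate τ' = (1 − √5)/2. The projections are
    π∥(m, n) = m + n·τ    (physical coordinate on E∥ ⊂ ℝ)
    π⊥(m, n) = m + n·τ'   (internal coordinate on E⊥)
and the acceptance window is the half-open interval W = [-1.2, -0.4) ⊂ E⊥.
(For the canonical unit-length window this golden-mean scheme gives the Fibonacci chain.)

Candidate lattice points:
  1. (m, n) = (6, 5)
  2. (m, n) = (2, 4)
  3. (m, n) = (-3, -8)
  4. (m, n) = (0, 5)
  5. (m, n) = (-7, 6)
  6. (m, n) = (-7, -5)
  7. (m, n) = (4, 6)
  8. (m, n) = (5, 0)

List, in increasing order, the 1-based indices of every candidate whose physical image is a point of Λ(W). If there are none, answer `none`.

Numerically τ ≈ 1.61803 and τ' = −1/τ ≈ -0.61803.
candidate 1: (m,n)=(6,5) → π∥ = 6+5·τ ≈ 14.09017, π⊥ = 6+5·τ' ≈ 2.90983 ∉ [-1.2, -0.4) ⇒ out
candidate 2: (m,n)=(2,4) → π∥ = 2+4·τ ≈ 8.47214, π⊥ = 2+4·τ' ≈ -0.47214 ∈ [-1.2, -0.4) ⇒ IN Λ
candidate 3: (m,n)=(-3,-8) → π∥ = -3-8·τ ≈ -15.94427, π⊥ = -3-8·τ' ≈ 1.94427 ∉ [-1.2, -0.4) ⇒ out
candidate 4: (m,n)=(0,5) → π∥ = 0+5·τ ≈ 8.09017, π⊥ = 0+5·τ' ≈ -3.09017 ∉ [-1.2, -0.4) ⇒ out
candidate 5: (m,n)=(-7,6) → π∥ = -7+6·τ ≈ 2.70820, π⊥ = -7+6·τ' ≈ -10.70820 ∉ [-1.2, -0.4) ⇒ out
candidate 6: (m,n)=(-7,-5) → π∥ = -7-5·τ ≈ -15.09017, π⊥ = -7-5·τ' ≈ -3.90983 ∉ [-1.2, -0.4) ⇒ out
candidate 7: (m,n)=(4,6) → π∥ = 4+6·τ ≈ 13.70820, π⊥ = 4+6·τ' ≈ 0.29180 ∉ [-1.2, -0.4) ⇒ out
candidate 8: (m,n)=(5,0) → π∥ = 5+0·τ ≈ 5.00000, π⊥ = 5+0·τ' ≈ 5.00000 ∉ [-1.2, -0.4) ⇒ out

2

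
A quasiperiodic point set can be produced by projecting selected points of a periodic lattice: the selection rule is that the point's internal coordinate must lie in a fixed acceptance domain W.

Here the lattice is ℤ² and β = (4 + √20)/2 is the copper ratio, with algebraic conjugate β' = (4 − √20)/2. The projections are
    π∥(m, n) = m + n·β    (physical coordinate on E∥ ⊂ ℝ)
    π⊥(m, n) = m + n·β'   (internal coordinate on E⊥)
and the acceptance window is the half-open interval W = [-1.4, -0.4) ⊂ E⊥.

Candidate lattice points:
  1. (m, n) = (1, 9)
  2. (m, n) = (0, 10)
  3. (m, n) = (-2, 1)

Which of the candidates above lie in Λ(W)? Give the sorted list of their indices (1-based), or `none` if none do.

1

Numerically β ≈ 4.23607 and β' = −1/β ≈ -0.23607.
[1] lift (1,9): star map gives -1.12461; window check -1.4 ≤ -1.12461 < -0.4 is true → IN Λ
[2] lift (0,10): star map gives -2.36068; window check -1.4 ≤ -2.36068 < -0.4 is false → out
[3] lift (-2,1): star map gives -2.23607; window check -1.4 ≤ -2.23607 < -0.4 is false → out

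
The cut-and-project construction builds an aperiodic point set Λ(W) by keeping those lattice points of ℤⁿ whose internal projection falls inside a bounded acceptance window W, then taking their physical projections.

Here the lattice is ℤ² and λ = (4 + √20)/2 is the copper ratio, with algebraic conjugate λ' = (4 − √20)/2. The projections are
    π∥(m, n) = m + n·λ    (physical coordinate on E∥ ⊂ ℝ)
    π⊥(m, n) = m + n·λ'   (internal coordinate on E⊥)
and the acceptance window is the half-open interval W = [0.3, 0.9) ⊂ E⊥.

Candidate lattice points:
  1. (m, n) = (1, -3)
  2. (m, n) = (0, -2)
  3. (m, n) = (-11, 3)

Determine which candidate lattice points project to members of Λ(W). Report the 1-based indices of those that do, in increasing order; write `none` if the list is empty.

Compute λ' = (4−√20)/2 = -0.2361, so π⊥(m,n) = m -0.2361·n.
candidate 1: (m,n)=(1,-3) → π∥ = 1-3·λ ≈ -11.7082, π⊥ = 1-3·λ' ≈ 1.7082 ∉ [0.3, 0.9) ⇒ out
candidate 2: (m,n)=(0,-2) → π∥ = 0-2·λ ≈ -8.4721, π⊥ = 0-2·λ' ≈ 0.4721 ∈ [0.3, 0.9) ⇒ IN Λ
candidate 3: (m,n)=(-11,3) → π∥ = -11+3·λ ≈ 1.7082, π⊥ = -11+3·λ' ≈ -11.7082 ∉ [0.3, 0.9) ⇒ out

2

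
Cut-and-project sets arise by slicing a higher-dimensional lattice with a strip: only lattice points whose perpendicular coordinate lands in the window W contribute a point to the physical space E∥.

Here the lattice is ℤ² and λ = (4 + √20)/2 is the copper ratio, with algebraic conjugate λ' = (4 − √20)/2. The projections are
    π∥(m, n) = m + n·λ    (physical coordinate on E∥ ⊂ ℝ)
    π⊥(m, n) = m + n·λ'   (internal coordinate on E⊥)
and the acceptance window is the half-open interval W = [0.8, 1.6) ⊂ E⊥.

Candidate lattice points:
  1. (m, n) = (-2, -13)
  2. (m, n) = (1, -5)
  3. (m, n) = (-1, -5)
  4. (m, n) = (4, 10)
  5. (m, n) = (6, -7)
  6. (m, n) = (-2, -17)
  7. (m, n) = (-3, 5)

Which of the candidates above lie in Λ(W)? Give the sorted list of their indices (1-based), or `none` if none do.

1

Compute λ' = (4−√20)/2 = -0.2361, so π⊥(m,n) = m -0.2361·n.
[1] lift (-2,-13): star map gives 1.0689; window check 0.8 ≤ 1.0689 < 1.6 is true → IN Λ
[2] lift (1,-5): star map gives 2.1803; window check 0.8 ≤ 2.1803 < 1.6 is false → out
[3] lift (-1,-5): star map gives 0.1803; window check 0.8 ≤ 0.1803 < 1.6 is false → out
[4] lift (4,10): star map gives 1.6393; window check 0.8 ≤ 1.6393 < 1.6 is false → out
[5] lift (6,-7): star map gives 7.6525; window check 0.8 ≤ 7.6525 < 1.6 is false → out
[6] lift (-2,-17): star map gives 2.0132; window check 0.8 ≤ 2.0132 < 1.6 is false → out
[7] lift (-3,5): star map gives -4.1803; window check 0.8 ≤ -4.1803 < 1.6 is false → out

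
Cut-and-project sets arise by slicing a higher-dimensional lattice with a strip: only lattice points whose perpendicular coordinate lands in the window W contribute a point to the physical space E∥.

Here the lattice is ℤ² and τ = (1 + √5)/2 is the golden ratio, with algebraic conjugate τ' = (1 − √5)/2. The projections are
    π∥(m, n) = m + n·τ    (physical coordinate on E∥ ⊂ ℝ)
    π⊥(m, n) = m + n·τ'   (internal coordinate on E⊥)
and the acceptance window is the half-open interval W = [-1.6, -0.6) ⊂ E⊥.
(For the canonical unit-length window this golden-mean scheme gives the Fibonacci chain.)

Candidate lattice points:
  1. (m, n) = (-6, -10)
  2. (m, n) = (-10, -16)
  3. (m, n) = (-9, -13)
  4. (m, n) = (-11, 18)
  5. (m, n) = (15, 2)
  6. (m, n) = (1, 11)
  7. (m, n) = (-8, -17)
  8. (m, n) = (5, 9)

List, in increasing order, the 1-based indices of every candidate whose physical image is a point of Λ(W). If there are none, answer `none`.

3

Compute τ' = (1−√5)/2 = -0.618034, so π⊥(m,n) = m -0.618034·n.
[1] lift (-6,-10): star map gives 0.180340; window check -1.6 ≤ 0.180340 < -0.6 is false → out
[2] lift (-10,-16): star map gives -0.111456; window check -1.6 ≤ -0.111456 < -0.6 is false → out
[3] lift (-9,-13): star map gives -0.965558; window check -1.6 ≤ -0.965558 < -0.6 is true → IN Λ
[4] lift (-11,18): star map gives -22.124612; window check -1.6 ≤ -22.124612 < -0.6 is false → out
[5] lift (15,2): star map gives 13.763932; window check -1.6 ≤ 13.763932 < -0.6 is false → out
[6] lift (1,11): star map gives -5.798374; window check -1.6 ≤ -5.798374 < -0.6 is false → out
[7] lift (-8,-17): star map gives 2.506578; window check -1.6 ≤ 2.506578 < -0.6 is false → out
[8] lift (5,9): star map gives -0.562306; window check -1.6 ≤ -0.562306 < -0.6 is false → out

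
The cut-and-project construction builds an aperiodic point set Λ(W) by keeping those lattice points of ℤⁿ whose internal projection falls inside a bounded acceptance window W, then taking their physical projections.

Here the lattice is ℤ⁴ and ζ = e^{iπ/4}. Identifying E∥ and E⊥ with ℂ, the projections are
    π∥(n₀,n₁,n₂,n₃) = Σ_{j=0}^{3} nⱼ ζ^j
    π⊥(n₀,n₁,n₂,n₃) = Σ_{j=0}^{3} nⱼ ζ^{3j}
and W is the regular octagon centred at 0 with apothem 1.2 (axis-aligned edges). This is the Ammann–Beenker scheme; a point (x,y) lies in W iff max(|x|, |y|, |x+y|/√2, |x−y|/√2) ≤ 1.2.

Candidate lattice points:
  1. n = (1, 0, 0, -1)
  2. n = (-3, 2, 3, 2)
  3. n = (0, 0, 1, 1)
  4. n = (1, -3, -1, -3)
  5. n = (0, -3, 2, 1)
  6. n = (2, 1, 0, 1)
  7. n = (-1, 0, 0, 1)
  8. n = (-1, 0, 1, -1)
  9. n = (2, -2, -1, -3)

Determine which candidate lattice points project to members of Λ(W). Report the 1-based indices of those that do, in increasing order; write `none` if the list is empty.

π⊥(n) = n₀ + n₁ζ³ + n₂ζ⁶ + n₃ζ⁹ where ζ = e^{iπ/4}.
candidate 1: n = (1, 0, 0, -1) → π⊥ ≈ (+0.292893, -0.707107); max(|x|,|y|,|x±y|/√2) = 0.707107 ≤ 1.2 ⇒ ∈ W
candidate 2: n = (-3, 2, 3, 2) → π⊥ ≈ (-3.000000, -0.171573); max(|x|,|y|,|x±y|/√2) = 3.000000 > 1.2 ⇒ ∉ W
candidate 3: n = (0, 0, 1, 1) → π⊥ ≈ (+0.707107, -0.292893); max(|x|,|y|,|x±y|/√2) = 0.707107 ≤ 1.2 ⇒ ∈ W
candidate 4: n = (1, -3, -1, -3) → π⊥ ≈ (+1.000000, -3.242641); max(|x|,|y|,|x±y|/√2) = 3.242641 > 1.2 ⇒ ∉ W
candidate 5: n = (0, -3, 2, 1) → π⊥ ≈ (+2.828427, -3.414214); max(|x|,|y|,|x±y|/√2) = 4.414214 > 1.2 ⇒ ∉ W
candidate 6: n = (2, 1, 0, 1) → π⊥ ≈ (+2.000000, +1.414214); max(|x|,|y|,|x±y|/√2) = 2.414214 > 1.2 ⇒ ∉ W
candidate 7: n = (-1, 0, 0, 1) → π⊥ ≈ (-0.292893, +0.707107); max(|x|,|y|,|x±y|/√2) = 0.707107 ≤ 1.2 ⇒ ∈ W
candidate 8: n = (-1, 0, 1, -1) → π⊥ ≈ (-1.707107, -1.707107); max(|x|,|y|,|x±y|/√2) = 2.414214 > 1.2 ⇒ ∉ W
candidate 9: n = (2, -2, -1, -3) → π⊥ ≈ (+1.292893, -2.535534); max(|x|,|y|,|x±y|/√2) = 2.707107 > 1.2 ⇒ ∉ W

1, 3, 7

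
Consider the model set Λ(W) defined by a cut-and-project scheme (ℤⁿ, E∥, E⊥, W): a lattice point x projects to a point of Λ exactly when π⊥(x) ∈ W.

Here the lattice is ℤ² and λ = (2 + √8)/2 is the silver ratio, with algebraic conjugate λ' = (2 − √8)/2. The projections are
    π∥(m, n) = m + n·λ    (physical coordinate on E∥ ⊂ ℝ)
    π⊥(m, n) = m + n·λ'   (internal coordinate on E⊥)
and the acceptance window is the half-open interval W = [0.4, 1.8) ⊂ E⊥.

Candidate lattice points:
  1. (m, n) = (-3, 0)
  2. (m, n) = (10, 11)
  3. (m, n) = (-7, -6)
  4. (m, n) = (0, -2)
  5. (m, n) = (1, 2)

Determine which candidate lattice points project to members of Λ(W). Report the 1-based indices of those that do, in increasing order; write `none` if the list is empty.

4

λ' = (2−√8)/2 ≈ -0.41421.
[1] lift (-3,0): star map gives -3.00000; window check 0.4 ≤ -3.00000 < 1.8 is false → out
[2] lift (10,11): star map gives 5.44365; window check 0.4 ≤ 5.44365 < 1.8 is false → out
[3] lift (-7,-6): star map gives -4.51472; window check 0.4 ≤ -4.51472 < 1.8 is false → out
[4] lift (0,-2): star map gives 0.82843; window check 0.4 ≤ 0.82843 < 1.8 is true → IN Λ
[5] lift (1,2): star map gives 0.17157; window check 0.4 ≤ 0.17157 < 1.8 is false → out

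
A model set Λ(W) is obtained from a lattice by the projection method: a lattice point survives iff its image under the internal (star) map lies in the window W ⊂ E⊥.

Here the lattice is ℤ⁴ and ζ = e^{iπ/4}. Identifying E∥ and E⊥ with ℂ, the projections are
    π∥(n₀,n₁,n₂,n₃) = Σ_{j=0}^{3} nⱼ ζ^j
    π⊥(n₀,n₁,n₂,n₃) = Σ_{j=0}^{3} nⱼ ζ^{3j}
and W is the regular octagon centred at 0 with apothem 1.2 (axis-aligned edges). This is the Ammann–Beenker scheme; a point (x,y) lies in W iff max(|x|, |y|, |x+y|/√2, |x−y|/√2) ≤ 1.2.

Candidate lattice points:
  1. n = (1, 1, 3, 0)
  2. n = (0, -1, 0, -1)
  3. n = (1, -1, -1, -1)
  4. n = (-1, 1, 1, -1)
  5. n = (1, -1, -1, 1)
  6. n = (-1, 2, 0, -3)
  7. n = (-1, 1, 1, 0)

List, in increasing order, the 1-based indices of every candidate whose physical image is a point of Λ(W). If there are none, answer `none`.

3

π⊥(n) = n₀ + n₁ζ³ + n₂ζ⁶ + n₃ζ⁹ where ζ = e^{iπ/4}.
candidate 1: n = (1, 1, 3, 0) → π⊥ ≈ (+0.292893, -2.292893); max(|x|,|y|,|x±y|/√2) = 2.292893 > 1.2 ⇒ ∉ W
candidate 2: n = (0, -1, 0, -1) → π⊥ ≈ (+0.000000, -1.414214); max(|x|,|y|,|x±y|/√2) = 1.414214 > 1.2 ⇒ ∉ W
candidate 3: n = (1, -1, -1, -1) → π⊥ ≈ (+1.000000, -0.414214); max(|x|,|y|,|x±y|/√2) = 1.000000 ≤ 1.2 ⇒ ∈ W
candidate 4: n = (-1, 1, 1, -1) → π⊥ ≈ (-2.414214, -1.000000); max(|x|,|y|,|x±y|/√2) = 2.414214 > 1.2 ⇒ ∉ W
candidate 5: n = (1, -1, -1, 1) → π⊥ ≈ (+2.414214, +1.000000); max(|x|,|y|,|x±y|/√2) = 2.414214 > 1.2 ⇒ ∉ W
candidate 6: n = (-1, 2, 0, -3) → π⊥ ≈ (-4.535534, -0.707107); max(|x|,|y|,|x±y|/√2) = 4.535534 > 1.2 ⇒ ∉ W
candidate 7: n = (-1, 1, 1, 0) → π⊥ ≈ (-1.707107, -0.292893); max(|x|,|y|,|x±y|/√2) = 1.707107 > 1.2 ⇒ ∉ W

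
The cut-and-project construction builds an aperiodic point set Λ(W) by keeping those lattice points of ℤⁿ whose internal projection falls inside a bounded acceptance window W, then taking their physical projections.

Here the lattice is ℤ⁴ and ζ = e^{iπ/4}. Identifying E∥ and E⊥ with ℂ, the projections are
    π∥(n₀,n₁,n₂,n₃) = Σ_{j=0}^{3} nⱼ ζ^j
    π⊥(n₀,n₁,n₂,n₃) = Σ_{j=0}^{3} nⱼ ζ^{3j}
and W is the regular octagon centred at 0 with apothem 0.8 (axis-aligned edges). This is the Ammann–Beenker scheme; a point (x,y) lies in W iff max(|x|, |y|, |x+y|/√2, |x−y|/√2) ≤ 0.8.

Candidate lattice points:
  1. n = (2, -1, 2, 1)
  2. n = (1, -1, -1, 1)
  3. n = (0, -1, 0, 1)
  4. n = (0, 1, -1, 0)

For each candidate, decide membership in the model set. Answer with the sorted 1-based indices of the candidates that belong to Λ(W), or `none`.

none

Internal map: ζ^{3j} for j=0..3 gives (1,0), (−√2/2,√2/2), (0,−1), (√2/2,√2/2).
candidate 1: n = (2, -1, 2, 1) → π⊥ ≈ (+3.4142, -2.0000); max(|x|,|y|,|x±y|/√2) = 3.8284 > 0.8 ⇒ ∉ W
candidate 2: n = (1, -1, -1, 1) → π⊥ ≈ (+2.4142, +1.0000); max(|x|,|y|,|x±y|/√2) = 2.4142 > 0.8 ⇒ ∉ W
candidate 3: n = (0, -1, 0, 1) → π⊥ ≈ (+1.4142, +0.0000); max(|x|,|y|,|x±y|/√2) = 1.4142 > 0.8 ⇒ ∉ W
candidate 4: n = (0, 1, -1, 0) → π⊥ ≈ (-0.7071, +1.7071); max(|x|,|y|,|x±y|/√2) = 1.7071 > 0.8 ⇒ ∉ W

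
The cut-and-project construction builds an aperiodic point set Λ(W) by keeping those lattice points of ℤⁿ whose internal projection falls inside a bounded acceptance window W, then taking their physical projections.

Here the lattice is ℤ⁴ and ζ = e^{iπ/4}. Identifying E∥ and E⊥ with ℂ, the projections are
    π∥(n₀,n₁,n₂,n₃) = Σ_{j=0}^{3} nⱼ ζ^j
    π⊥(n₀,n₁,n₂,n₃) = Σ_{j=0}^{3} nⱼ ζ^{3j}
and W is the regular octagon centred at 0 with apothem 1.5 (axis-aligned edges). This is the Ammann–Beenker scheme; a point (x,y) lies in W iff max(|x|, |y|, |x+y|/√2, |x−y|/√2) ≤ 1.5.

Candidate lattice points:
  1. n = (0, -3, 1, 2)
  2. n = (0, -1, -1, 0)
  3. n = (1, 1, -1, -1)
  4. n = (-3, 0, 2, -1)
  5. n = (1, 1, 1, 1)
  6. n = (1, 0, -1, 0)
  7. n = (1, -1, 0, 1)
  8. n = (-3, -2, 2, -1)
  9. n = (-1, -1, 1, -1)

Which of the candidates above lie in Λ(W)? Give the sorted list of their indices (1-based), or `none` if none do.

Internal map: ζ^{3j} for j=0..3 gives (1,0), (−√2/2,√2/2), (0,−1), (√2/2,√2/2).
candidate 1: n = (0, -3, 1, 2) → π⊥ ≈ (+3.535534, -1.707107); max(|x|,|y|,|x±y|/√2) = 3.707107 > 1.5 ⇒ ∉ W
candidate 2: n = (0, -1, -1, 0) → π⊥ ≈ (+0.707107, +0.292893); max(|x|,|y|,|x±y|/√2) = 0.707107 ≤ 1.5 ⇒ ∈ W
candidate 3: n = (1, 1, -1, -1) → π⊥ ≈ (-0.414214, +1.000000); max(|x|,|y|,|x±y|/√2) = 1.000000 ≤ 1.5 ⇒ ∈ W
candidate 4: n = (-3, 0, 2, -1) → π⊥ ≈ (-3.707107, -2.707107); max(|x|,|y|,|x±y|/√2) = 4.535534 > 1.5 ⇒ ∉ W
candidate 5: n = (1, 1, 1, 1) → π⊥ ≈ (+1.000000, +0.414214); max(|x|,|y|,|x±y|/√2) = 1.000000 ≤ 1.5 ⇒ ∈ W
candidate 6: n = (1, 0, -1, 0) → π⊥ ≈ (+1.000000, +1.000000); max(|x|,|y|,|x±y|/√2) = 1.414214 ≤ 1.5 ⇒ ∈ W
candidate 7: n = (1, -1, 0, 1) → π⊥ ≈ (+2.414214, +0.000000); max(|x|,|y|,|x±y|/√2) = 2.414214 > 1.5 ⇒ ∉ W
candidate 8: n = (-3, -2, 2, -1) → π⊥ ≈ (-2.292893, -4.121320); max(|x|,|y|,|x±y|/√2) = 4.535534 > 1.5 ⇒ ∉ W
candidate 9: n = (-1, -1, 1, -1) → π⊥ ≈ (-1.000000, -2.414214); max(|x|,|y|,|x±y|/√2) = 2.414214 > 1.5 ⇒ ∉ W

2, 3, 5, 6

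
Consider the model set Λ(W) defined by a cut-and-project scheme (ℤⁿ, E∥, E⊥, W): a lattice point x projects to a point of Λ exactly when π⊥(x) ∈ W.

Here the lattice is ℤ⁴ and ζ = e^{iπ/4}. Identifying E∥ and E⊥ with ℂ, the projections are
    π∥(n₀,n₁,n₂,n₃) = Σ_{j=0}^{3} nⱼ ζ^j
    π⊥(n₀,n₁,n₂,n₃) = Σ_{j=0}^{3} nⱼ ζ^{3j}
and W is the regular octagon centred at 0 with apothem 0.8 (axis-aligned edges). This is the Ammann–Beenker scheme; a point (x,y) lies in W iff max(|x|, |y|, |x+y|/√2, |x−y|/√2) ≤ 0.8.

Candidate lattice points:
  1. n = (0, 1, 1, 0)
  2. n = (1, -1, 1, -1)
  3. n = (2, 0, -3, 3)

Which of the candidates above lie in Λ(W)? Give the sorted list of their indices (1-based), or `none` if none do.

1

Internal map: ζ^{3j} for j=0..3 gives (1,0), (−√2/2,√2/2), (0,−1), (√2/2,√2/2).
candidate 1: n = (0, 1, 1, 0) → π⊥ ≈ (-0.70711, -0.29289); max(|x|,|y|,|x±y|/√2) = 0.70711 ≤ 0.8 ⇒ ∈ W
candidate 2: n = (1, -1, 1, -1) → π⊥ ≈ (+1.00000, -2.41421); max(|x|,|y|,|x±y|/√2) = 2.41421 > 0.8 ⇒ ∉ W
candidate 3: n = (2, 0, -3, 3) → π⊥ ≈ (+4.12132, +5.12132); max(|x|,|y|,|x±y|/√2) = 6.53553 > 0.8 ⇒ ∉ W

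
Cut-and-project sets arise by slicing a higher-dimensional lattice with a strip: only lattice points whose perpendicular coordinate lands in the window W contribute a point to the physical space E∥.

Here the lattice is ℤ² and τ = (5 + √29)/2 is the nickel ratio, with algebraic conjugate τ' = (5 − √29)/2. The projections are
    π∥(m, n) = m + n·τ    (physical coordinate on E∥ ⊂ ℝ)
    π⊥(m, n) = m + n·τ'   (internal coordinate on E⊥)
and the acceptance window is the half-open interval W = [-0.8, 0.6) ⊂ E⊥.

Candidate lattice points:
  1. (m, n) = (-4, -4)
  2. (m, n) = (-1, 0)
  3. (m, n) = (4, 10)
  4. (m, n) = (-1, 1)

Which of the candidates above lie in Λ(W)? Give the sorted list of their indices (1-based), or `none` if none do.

Compute τ' = (5−√29)/2 = -0.19258, so π⊥(m,n) = m -0.19258·n.
candidate 1: (m,n)=(-4,-4) → π∥ = -4-4·τ ≈ -24.77033, π⊥ = -4-4·τ' ≈ -3.22967 ∉ [-0.8, 0.6) ⇒ out
candidate 2: (m,n)=(-1,0) → π∥ = -1+0·τ ≈ -1.00000, π⊥ = -1+0·τ' ≈ -1.00000 ∉ [-0.8, 0.6) ⇒ out
candidate 3: (m,n)=(4,10) → π∥ = 4+10·τ ≈ 55.92582, π⊥ = 4+10·τ' ≈ 2.07418 ∉ [-0.8, 0.6) ⇒ out
candidate 4: (m,n)=(-1,1) → π∥ = -1+1·τ ≈ 4.19258, π⊥ = -1+1·τ' ≈ -1.19258 ∉ [-0.8, 0.6) ⇒ out

none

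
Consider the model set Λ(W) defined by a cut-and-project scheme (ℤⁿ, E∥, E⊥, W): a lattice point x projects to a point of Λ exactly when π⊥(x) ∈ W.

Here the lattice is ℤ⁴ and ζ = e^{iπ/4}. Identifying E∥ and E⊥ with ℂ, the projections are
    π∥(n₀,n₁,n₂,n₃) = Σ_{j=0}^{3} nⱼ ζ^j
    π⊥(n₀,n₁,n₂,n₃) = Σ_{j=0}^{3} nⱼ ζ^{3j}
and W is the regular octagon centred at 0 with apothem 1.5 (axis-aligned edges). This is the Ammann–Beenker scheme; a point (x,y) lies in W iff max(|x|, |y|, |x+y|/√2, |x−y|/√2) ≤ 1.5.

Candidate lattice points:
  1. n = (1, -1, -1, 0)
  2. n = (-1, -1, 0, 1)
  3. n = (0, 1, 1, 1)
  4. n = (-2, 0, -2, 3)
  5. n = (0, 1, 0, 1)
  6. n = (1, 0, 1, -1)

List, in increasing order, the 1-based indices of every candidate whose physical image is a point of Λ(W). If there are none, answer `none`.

2, 3, 5

With ζ = e^{iπ/4} the internal vectors are ζ^0,ζ^3,ζ^6,ζ^9.
#1 (1, -1, -1, 0): internal (1.707107, 0.292893); octagon support 1.707107 vs apothem 1.5 → ∉ W
#2 (-1, -1, 0, 1): internal (0.414214, 0.000000); octagon support 0.414214 vs apothem 1.5 → ∈ W
#3 (0, 1, 1, 1): internal (0.000000, 0.414214); octagon support 0.414214 vs apothem 1.5 → ∈ W
#4 (-2, 0, -2, 3): internal (0.121320, 4.121320); octagon support 4.121320 vs apothem 1.5 → ∉ W
#5 (0, 1, 0, 1): internal (0.000000, 1.414214); octagon support 1.414214 vs apothem 1.5 → ∈ W
#6 (1, 0, 1, -1): internal (0.292893, -1.707107); octagon support 1.707107 vs apothem 1.5 → ∉ W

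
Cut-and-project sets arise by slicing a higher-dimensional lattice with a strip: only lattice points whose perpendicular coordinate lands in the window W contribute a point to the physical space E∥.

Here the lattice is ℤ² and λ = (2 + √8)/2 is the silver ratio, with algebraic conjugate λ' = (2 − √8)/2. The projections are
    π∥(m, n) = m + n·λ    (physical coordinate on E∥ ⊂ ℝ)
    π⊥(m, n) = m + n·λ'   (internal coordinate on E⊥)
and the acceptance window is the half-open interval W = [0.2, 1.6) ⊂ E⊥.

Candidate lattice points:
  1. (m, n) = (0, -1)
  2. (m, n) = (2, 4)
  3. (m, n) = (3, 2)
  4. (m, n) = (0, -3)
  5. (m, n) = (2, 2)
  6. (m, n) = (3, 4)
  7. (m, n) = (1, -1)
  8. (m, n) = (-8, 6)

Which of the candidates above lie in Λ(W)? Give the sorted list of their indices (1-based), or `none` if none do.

1, 2, 4, 5, 6, 7

Numerically λ ≈ 2.414214 and λ' = −1/λ ≈ -0.414214.
candidate 1: (m,n)=(0,-1) → π∥ = 0-1·λ ≈ -2.414214, π⊥ = 0-1·λ' ≈ 0.414214 ∈ [0.2, 1.6) ⇒ IN Λ
candidate 2: (m,n)=(2,4) → π∥ = 2+4·λ ≈ 11.656854, π⊥ = 2+4·λ' ≈ 0.343146 ∈ [0.2, 1.6) ⇒ IN Λ
candidate 3: (m,n)=(3,2) → π∥ = 3+2·λ ≈ 7.828427, π⊥ = 3+2·λ' ≈ 2.171573 ∉ [0.2, 1.6) ⇒ out
candidate 4: (m,n)=(0,-3) → π∥ = 0-3·λ ≈ -7.242641, π⊥ = 0-3·λ' ≈ 1.242641 ∈ [0.2, 1.6) ⇒ IN Λ
candidate 5: (m,n)=(2,2) → π∥ = 2+2·λ ≈ 6.828427, π⊥ = 2+2·λ' ≈ 1.171573 ∈ [0.2, 1.6) ⇒ IN Λ
candidate 6: (m,n)=(3,4) → π∥ = 3+4·λ ≈ 12.656854, π⊥ = 3+4·λ' ≈ 1.343146 ∈ [0.2, 1.6) ⇒ IN Λ
candidate 7: (m,n)=(1,-1) → π∥ = 1-1·λ ≈ -1.414214, π⊥ = 1-1·λ' ≈ 1.414214 ∈ [0.2, 1.6) ⇒ IN Λ
candidate 8: (m,n)=(-8,6) → π∥ = -8+6·λ ≈ 6.485281, π⊥ = -8+6·λ' ≈ -10.485281 ∉ [0.2, 1.6) ⇒ out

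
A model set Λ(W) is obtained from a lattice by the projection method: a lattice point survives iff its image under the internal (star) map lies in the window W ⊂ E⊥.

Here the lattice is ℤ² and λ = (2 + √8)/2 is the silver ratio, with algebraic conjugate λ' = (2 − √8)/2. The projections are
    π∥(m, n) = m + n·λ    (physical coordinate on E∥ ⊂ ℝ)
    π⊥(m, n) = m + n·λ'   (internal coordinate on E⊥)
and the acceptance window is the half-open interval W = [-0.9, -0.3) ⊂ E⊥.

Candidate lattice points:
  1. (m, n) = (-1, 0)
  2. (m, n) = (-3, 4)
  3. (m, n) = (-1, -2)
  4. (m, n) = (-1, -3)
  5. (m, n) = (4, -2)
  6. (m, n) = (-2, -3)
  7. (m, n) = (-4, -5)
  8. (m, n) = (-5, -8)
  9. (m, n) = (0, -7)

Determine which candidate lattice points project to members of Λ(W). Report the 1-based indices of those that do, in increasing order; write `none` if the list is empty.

6

λ' = (2−√8)/2 ≈ -0.414214.
candidate 1: (m,n)=(-1,0) → π∥ = -1+0·λ ≈ -1.000000, π⊥ = -1+0·λ' ≈ -1.000000 ∉ [-0.9, -0.3) ⇒ out
candidate 2: (m,n)=(-3,4) → π∥ = -3+4·λ ≈ 6.656854, π⊥ = -3+4·λ' ≈ -4.656854 ∉ [-0.9, -0.3) ⇒ out
candidate 3: (m,n)=(-1,-2) → π∥ = -1-2·λ ≈ -5.828427, π⊥ = -1-2·λ' ≈ -0.171573 ∉ [-0.9, -0.3) ⇒ out
candidate 4: (m,n)=(-1,-3) → π∥ = -1-3·λ ≈ -8.242641, π⊥ = -1-3·λ' ≈ 0.242641 ∉ [-0.9, -0.3) ⇒ out
candidate 5: (m,n)=(4,-2) → π∥ = 4-2·λ ≈ -0.828427, π⊥ = 4-2·λ' ≈ 4.828427 ∉ [-0.9, -0.3) ⇒ out
candidate 6: (m,n)=(-2,-3) → π∥ = -2-3·λ ≈ -9.242641, π⊥ = -2-3·λ' ≈ -0.757359 ∈ [-0.9, -0.3) ⇒ IN Λ
candidate 7: (m,n)=(-4,-5) → π∥ = -4-5·λ ≈ -16.071068, π⊥ = -4-5·λ' ≈ -1.928932 ∉ [-0.9, -0.3) ⇒ out
candidate 8: (m,n)=(-5,-8) → π∥ = -5-8·λ ≈ -24.313708, π⊥ = -5-8·λ' ≈ -1.686292 ∉ [-0.9, -0.3) ⇒ out
candidate 9: (m,n)=(0,-7) → π∥ = 0-7·λ ≈ -16.899495, π⊥ = 0-7·λ' ≈ 2.899495 ∉ [-0.9, -0.3) ⇒ out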